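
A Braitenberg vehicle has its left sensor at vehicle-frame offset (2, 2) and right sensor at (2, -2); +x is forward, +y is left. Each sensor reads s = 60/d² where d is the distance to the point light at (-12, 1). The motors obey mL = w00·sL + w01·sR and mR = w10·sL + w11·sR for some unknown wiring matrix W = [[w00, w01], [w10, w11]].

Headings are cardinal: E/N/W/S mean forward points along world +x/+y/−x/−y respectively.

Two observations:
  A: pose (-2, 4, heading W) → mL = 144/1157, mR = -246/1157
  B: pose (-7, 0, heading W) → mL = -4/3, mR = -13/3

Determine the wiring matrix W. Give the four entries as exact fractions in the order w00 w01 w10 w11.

1/2 -1/2 1/2 -1

obs A: pose=(-2,4,W) → sL=12/13, sR=60/89, mL=144/1157, mR=-246/1157
obs B: pose=(-7,0,W) → sL=10/3, sR=6, mL=-4/3, mR=-13/3
sensor matrix S = [[12/13, 60/89], [10/3, 6]]; det S = 3808/1157
solve [mL_A; mL_B] = S·[w00; w01] and [mR_A; mR_B] = S·[w10; w11]:
  w00 = 1/2, w01 = -1/2, w10 = 1/2, w11 = -1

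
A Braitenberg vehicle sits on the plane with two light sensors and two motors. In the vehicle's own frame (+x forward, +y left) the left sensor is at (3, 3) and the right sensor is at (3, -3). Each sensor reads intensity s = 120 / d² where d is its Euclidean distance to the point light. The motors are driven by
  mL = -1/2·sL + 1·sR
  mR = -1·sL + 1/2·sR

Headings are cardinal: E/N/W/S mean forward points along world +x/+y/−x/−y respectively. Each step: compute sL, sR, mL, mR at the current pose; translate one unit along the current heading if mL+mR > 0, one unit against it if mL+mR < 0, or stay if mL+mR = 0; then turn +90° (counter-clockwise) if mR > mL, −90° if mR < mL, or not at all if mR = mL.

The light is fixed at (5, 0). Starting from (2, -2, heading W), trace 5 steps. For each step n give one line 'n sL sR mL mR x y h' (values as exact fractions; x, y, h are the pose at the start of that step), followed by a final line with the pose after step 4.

n=0: pose=(2,-2,W); sL=120/61, sR=120/37; mL=5100/2257, mR=-780/2257; mL+mR=4320/2257 → advance +1; mR−mL=-5880/2257 → turn -1·90°
n=1: pose=(1,-2,N); sL=12/5, sR=60; mL=294/5, mR=138/5; mL+mR=432/5 → advance +1; mR−mL=-156/5 → turn -1·90°
n=2: pose=(1,-1,E); sL=24, sR=120/17; mL=-84/17, mR=-348/17; mL+mR=-432/17 → advance -1; mR−mL=-264/17 → turn -1·90°
n=3: pose=(0,-1,S); sL=6, sR=3/2; mL=-3/2, mR=-21/4; mL+mR=-27/4 → advance -1; mR−mL=-15/4 → turn -1·90°
n=4: pose=(0,0,W); sL=120/73, sR=120/73; mL=60/73, mR=-60/73; mL+mR=0 → advance +0; mR−mL=-120/73 → turn -1·90°

0 120/61 120/37 5100/2257 -780/2257 2 -2 W
1 12/5 60 294/5 138/5 1 -2 N
2 24 120/17 -84/17 -348/17 1 -1 E
3 6 3/2 -3/2 -21/4 0 -1 S
4 120/73 120/73 60/73 -60/73 0 0 W
final 0 0 N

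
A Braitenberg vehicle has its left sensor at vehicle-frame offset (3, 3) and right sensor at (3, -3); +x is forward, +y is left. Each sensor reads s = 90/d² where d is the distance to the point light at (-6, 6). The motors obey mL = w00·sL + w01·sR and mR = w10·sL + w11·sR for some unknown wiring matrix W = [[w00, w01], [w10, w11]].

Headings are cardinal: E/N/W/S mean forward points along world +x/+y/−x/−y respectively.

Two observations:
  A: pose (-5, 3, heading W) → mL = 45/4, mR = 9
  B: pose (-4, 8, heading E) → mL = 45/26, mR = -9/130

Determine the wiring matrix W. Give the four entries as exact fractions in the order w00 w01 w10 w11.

obs A: pose=(-5,3,W) → sL=9/4, sR=45/2, mL=45/4, mR=9
obs B: pose=(-4,8,E) → sL=9/5, sR=45/13, mL=45/26, mR=-9/130
sensor matrix S = [[9/4, 45/2], [9/5, 45/13]]; det S = -1701/52
solve [mL_A; mL_B] = S·[w00; w01] and [mR_A; mR_B] = S·[w10; w11]:
  w00 = 0, w01 = 1/2, w10 = -1, w11 = 1/2

0 1/2 -1 1/2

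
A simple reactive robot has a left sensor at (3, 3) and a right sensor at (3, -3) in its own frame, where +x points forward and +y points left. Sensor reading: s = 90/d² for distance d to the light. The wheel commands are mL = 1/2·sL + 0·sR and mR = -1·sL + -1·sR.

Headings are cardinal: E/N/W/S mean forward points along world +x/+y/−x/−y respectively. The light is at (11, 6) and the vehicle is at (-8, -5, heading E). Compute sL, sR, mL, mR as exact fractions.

left sensor world pos  = (-5, -2); dL² = 320
right sensor world pos = (-5, -8); dR² = 452
sL = 90/320 = 9/32
sR = 90/452 = 45/226
mL = 1/2·sL + 0·sR = 9/64
mR = -1·sL + -1·sR = -1737/3616

9/32 45/226 9/64 -1737/3616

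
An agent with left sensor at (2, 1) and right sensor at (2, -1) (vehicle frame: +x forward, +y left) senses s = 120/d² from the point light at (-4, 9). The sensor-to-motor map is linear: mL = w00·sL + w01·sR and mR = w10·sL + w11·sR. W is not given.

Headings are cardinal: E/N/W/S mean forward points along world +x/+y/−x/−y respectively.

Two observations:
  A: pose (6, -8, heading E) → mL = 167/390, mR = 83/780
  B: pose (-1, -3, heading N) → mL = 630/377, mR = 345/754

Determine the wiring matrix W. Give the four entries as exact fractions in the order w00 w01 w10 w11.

1 1/2 -1/2 1

obs A: pose=(6,-8,E) → sL=3/10, sR=10/39, mL=167/390, mR=83/780
obs B: pose=(-1,-3,N) → sL=15/13, sR=30/29, mL=630/377, mR=345/754
sensor matrix S = [[3/10, 10/39], [15/13, 30/29]]; det S = 71/4901
solve [mL_A; mL_B] = S·[w00; w01] and [mR_A; mR_B] = S·[w10; w11]:
  w00 = 1, w01 = 1/2, w10 = -1/2, w11 = 1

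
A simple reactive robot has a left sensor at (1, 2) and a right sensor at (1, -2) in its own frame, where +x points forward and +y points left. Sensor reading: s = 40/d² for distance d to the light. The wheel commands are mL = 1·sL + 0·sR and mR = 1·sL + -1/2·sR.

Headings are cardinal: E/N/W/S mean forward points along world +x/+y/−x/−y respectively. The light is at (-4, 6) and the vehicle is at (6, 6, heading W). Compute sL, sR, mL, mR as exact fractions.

left sensor world pos  = (5, 4); dL² = 85
right sensor world pos = (5, 8); dR² = 85
sL = 40/85 = 8/17
sR = 40/85 = 8/17
mL = 1·sL + 0·sR = 8/17
mR = 1·sL + -1/2·sR = 4/17

8/17 8/17 8/17 4/17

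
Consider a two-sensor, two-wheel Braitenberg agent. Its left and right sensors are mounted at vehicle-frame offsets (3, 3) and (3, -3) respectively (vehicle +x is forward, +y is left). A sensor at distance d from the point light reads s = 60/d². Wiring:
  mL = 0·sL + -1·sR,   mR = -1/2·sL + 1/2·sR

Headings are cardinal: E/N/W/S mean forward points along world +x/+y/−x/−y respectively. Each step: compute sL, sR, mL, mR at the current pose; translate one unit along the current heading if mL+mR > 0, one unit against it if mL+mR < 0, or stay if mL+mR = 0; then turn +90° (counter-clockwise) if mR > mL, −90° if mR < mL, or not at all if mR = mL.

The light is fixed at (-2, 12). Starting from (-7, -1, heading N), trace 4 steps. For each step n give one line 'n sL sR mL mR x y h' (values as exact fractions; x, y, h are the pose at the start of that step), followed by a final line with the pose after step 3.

0 15/41 15/26 -15/26 225/2132 -7 -1 N
1 60/353 12/37 -12/37 1008/13061 -7 -2 W
2 6/29 30/169 -30/169 -72/4901 -6 -2 S
3 60/101 60/257 -60/257 -4680/25957 -6 -1 E
final -7 -1 N

n=0: pose=(-7,-1,N); sL=15/41, sR=15/26; mL=-15/26, mR=225/2132; mL+mR=-1005/2132 → advance -1; mR−mL=1455/2132 → turn +1·90°
n=1: pose=(-7,-2,W); sL=60/353, sR=12/37; mL=-12/37, mR=1008/13061; mL+mR=-3228/13061 → advance -1; mR−mL=5244/13061 → turn +1·90°
n=2: pose=(-6,-2,S); sL=6/29, sR=30/169; mL=-30/169, mR=-72/4901; mL+mR=-942/4901 → advance -1; mR−mL=798/4901 → turn +1·90°
n=3: pose=(-6,-1,E); sL=60/101, sR=60/257; mL=-60/257, mR=-4680/25957; mL+mR=-10740/25957 → advance -1; mR−mL=1380/25957 → turn +1·90°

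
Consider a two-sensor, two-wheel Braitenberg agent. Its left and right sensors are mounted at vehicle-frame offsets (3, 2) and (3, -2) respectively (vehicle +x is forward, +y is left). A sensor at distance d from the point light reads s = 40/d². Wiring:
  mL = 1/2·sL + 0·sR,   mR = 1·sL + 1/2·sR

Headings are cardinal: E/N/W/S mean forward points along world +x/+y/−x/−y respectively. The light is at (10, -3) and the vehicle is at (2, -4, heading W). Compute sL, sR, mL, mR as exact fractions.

left sensor world pos  = (-1, -6); dL² = 130
right sensor world pos = (-1, -2); dR² = 122
sL = 40/130 = 4/13
sR = 40/122 = 20/61
mL = 1/2·sL + 0·sR = 2/13
mR = 1·sL + 1/2·sR = 374/793

4/13 20/61 2/13 374/793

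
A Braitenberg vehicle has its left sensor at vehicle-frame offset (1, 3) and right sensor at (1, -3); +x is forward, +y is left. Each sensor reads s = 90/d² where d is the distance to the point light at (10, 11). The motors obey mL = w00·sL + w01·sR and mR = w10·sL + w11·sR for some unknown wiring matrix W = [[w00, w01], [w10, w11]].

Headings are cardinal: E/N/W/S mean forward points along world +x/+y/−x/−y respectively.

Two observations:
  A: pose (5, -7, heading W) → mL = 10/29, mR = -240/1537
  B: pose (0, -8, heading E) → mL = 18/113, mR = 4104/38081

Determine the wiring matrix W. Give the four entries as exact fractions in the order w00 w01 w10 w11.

obs A: pose=(5,-7,W) → sL=10/53, sR=10/29, mL=10/29, mR=-240/1537
obs B: pose=(0,-8,E) → sL=90/337, sR=18/113, mL=18/113, mR=4104/38081
sensor matrix S = [[10/53, 10/29], [90/337, 18/113]]; det S = -3630960/58530497
solve [mL_A; mL_B] = S·[w00; w01] and [mR_A; mR_B] = S·[w10; w11]:
  w00 = 0, w01 = 1, w10 = 1, w11 = -1

0 1 1 -1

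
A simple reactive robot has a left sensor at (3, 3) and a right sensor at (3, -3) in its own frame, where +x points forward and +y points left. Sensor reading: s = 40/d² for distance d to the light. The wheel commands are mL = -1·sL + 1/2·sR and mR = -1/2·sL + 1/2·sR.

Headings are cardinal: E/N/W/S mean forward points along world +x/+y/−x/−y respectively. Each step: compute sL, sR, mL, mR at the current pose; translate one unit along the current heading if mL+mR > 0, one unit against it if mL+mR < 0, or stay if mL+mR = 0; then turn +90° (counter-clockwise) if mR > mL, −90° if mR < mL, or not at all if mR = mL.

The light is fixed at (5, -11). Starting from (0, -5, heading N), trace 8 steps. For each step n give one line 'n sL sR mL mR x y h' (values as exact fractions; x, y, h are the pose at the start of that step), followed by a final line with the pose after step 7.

0 8/29 8/17 -20/493 48/493 0 -5 N
1 1/2 10/41 -31/82 -21/164 0 -4 W
2 40/17 8/13 -452/221 -192/221 1 -4 S
3 20/61 20/13 350/793 480/793 1 -3 E
4 40/157 40/121 -1700/18997 720/18997 2 -3 N
5 10/13 5/17 -275/442 -105/442 2 -4 W
6 40/17 40/41 -1300/697 -480/697 3 -4 S
7 20/61 20/13 350/793 480/793 3 -3 E
final 4 -3 N

n=0: pose=(0,-5,N); sL=8/29, sR=8/17; mL=-20/493, mR=48/493; mL+mR=28/493 → advance +1; mR−mL=4/29 → turn +1·90°
n=1: pose=(0,-4,W); sL=1/2, sR=10/41; mL=-31/82, mR=-21/164; mL+mR=-83/164 → advance -1; mR−mL=1/4 → turn +1·90°
n=2: pose=(1,-4,S); sL=40/17, sR=8/13; mL=-452/221, mR=-192/221; mL+mR=-644/221 → advance -1; mR−mL=20/17 → turn +1·90°
n=3: pose=(1,-3,E); sL=20/61, sR=20/13; mL=350/793, mR=480/793; mL+mR=830/793 → advance +1; mR−mL=10/61 → turn +1·90°
n=4: pose=(2,-3,N); sL=40/157, sR=40/121; mL=-1700/18997, mR=720/18997; mL+mR=-980/18997 → advance -1; mR−mL=20/157 → turn +1·90°
n=5: pose=(2,-4,W); sL=10/13, sR=5/17; mL=-275/442, mR=-105/442; mL+mR=-190/221 → advance -1; mR−mL=5/13 → turn +1·90°
n=6: pose=(3,-4,S); sL=40/17, sR=40/41; mL=-1300/697, mR=-480/697; mL+mR=-1780/697 → advance -1; mR−mL=20/17 → turn +1·90°
n=7: pose=(3,-3,E); sL=20/61, sR=20/13; mL=350/793, mR=480/793; mL+mR=830/793 → advance +1; mR−mL=10/61 → turn +1·90°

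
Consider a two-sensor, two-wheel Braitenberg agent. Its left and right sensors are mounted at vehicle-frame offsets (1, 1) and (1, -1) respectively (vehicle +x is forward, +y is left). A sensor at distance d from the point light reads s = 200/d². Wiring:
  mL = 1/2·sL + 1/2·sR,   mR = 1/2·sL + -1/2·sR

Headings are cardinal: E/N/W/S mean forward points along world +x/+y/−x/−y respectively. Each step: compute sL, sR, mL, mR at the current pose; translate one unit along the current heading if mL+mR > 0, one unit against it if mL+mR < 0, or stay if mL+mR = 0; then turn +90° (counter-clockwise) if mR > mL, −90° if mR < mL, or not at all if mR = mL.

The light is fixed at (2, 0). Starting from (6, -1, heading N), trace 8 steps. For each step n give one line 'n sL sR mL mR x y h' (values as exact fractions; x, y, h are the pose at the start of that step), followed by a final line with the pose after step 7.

0 200/9 8 136/9 64/9 6 -1 N
1 100/13 100/13 100/13 0 6 0 E
2 200/37 200/17 5400/629 -2000/629 7 0 S
3 10 25/2 45/4 -5/4 7 -1 W
4 200/9 8 136/9 64/9 6 -1 N
5 100/13 100/13 100/13 0 6 0 E
6 200/37 200/17 5400/629 -2000/629 7 0 S
7 10 25/2 45/4 -5/4 7 -1 W
final 6 -1 N

n=0: pose=(6,-1,N); sL=200/9, sR=8; mL=136/9, mR=64/9; mL+mR=200/9 → advance +1; mR−mL=-8 → turn -1·90°
n=1: pose=(6,0,E); sL=100/13, sR=100/13; mL=100/13, mR=0; mL+mR=100/13 → advance +1; mR−mL=-100/13 → turn -1·90°
n=2: pose=(7,0,S); sL=200/37, sR=200/17; mL=5400/629, mR=-2000/629; mL+mR=200/37 → advance +1; mR−mL=-200/17 → turn -1·90°
n=3: pose=(7,-1,W); sL=10, sR=25/2; mL=45/4, mR=-5/4; mL+mR=10 → advance +1; mR−mL=-25/2 → turn -1·90°
n=4: pose=(6,-1,N); sL=200/9, sR=8; mL=136/9, mR=64/9; mL+mR=200/9 → advance +1; mR−mL=-8 → turn -1·90°
n=5: pose=(6,0,E); sL=100/13, sR=100/13; mL=100/13, mR=0; mL+mR=100/13 → advance +1; mR−mL=-100/13 → turn -1·90°
n=6: pose=(7,0,S); sL=200/37, sR=200/17; mL=5400/629, mR=-2000/629; mL+mR=200/37 → advance +1; mR−mL=-200/17 → turn -1·90°
n=7: pose=(7,-1,W); sL=10, sR=25/2; mL=45/4, mR=-5/4; mL+mR=10 → advance +1; mR−mL=-25/2 → turn -1·90°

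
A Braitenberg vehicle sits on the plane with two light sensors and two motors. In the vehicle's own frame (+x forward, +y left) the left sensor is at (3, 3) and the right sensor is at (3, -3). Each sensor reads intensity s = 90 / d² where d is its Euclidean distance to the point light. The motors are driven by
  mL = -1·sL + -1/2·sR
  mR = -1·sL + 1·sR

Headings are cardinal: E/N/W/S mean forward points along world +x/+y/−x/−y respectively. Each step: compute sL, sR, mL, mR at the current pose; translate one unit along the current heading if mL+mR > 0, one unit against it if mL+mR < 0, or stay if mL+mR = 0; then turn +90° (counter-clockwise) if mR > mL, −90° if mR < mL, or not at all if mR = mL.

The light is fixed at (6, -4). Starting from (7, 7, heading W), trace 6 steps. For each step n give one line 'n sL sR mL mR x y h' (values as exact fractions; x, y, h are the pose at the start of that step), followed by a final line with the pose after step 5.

n=0: pose=(7,7,W); sL=45/34, sR=9/20; mL=-1053/680, mR=-297/340; mL+mR=-1647/680 → advance -1; mR−mL=27/40 → turn +1·90°
n=1: pose=(8,7,S); sL=90/89, sR=18/13; mL=-1971/1157, mR=432/1157; mL+mR=-1539/1157 → advance -1; mR−mL=27/13 → turn +1·90°
n=2: pose=(8,8,E); sL=9/25, sR=45/53; mL=-2079/2650, mR=648/1325; mL+mR=-783/2650 → advance -1; mR−mL=135/106 → turn +1·90°
n=3: pose=(7,8,N); sL=90/229, sR=90/241; mL=-31995/55189, mR=-1080/55189; mL+mR=-33075/55189 → advance -1; mR−mL=135/241 → turn +1·90°
n=4: pose=(7,7,W); sL=45/34, sR=9/20; mL=-1053/680, mR=-297/340; mL+mR=-1647/680 → advance -1; mR−mL=27/40 → turn +1·90°
n=5: pose=(8,7,S); sL=90/89, sR=18/13; mL=-1971/1157, mR=432/1157; mL+mR=-1539/1157 → advance -1; mR−mL=27/13 → turn +1·90°

0 45/34 9/20 -1053/680 -297/340 7 7 W
1 90/89 18/13 -1971/1157 432/1157 8 7 S
2 9/25 45/53 -2079/2650 648/1325 8 8 E
3 90/229 90/241 -31995/55189 -1080/55189 7 8 N
4 45/34 9/20 -1053/680 -297/340 7 7 W
5 90/89 18/13 -1971/1157 432/1157 8 7 S
final 8 8 E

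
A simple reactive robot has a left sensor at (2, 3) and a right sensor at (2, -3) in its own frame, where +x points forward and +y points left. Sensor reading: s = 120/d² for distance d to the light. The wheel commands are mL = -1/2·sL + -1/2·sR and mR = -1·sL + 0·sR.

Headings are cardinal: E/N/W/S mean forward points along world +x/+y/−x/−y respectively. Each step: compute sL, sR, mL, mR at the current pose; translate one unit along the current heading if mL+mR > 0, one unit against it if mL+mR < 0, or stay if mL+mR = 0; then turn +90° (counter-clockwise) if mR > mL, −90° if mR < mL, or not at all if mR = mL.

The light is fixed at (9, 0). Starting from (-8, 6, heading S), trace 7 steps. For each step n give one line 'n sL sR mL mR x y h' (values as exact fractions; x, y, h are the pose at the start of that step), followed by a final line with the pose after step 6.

n=0: pose=(-8,6,S); sL=30/53, sR=15/52; mL=-2355/5512, mR=-30/53; mL+mR=-5475/5512 → advance -1; mR−mL=-765/5512 → turn -1·90°
n=1: pose=(-8,7,W); sL=120/377, sR=120/461; mL=-50280/173797, mR=-120/377; mL+mR=-105600/173797 → advance -1; mR−mL=-5040/173797 → turn -1·90°
n=2: pose=(-7,7,N); sL=60/221, sR=12/25; mL=-2076/5525, mR=-60/221; mL+mR=-3576/5525 → advance -1; mR−mL=576/5525 → turn +1·90°
n=3: pose=(-7,6,W); sL=40/111, sR=8/27; mL=-328/999, mR=-40/111; mL+mR=-688/999 → advance -1; mR−mL=-32/999 → turn -1·90°
n=4: pose=(-6,6,N); sL=30/97, sR=15/26; mL=-2235/5044, mR=-30/97; mL+mR=-3795/5044 → advance -1; mR−mL=675/5044 → turn +1·90°
n=5: pose=(-6,5,W); sL=120/293, sR=120/353; mL=-38760/103429, mR=-120/293; mL+mR=-81120/103429 → advance -1; mR−mL=-3600/103429 → turn -1·90°
n=6: pose=(-5,5,N); sL=60/169, sR=12/17; mL=-1524/2873, mR=-60/169; mL+mR=-2544/2873 → advance -1; mR−mL=504/2873 → turn +1·90°

0 30/53 15/52 -2355/5512 -30/53 -8 6 S
1 120/377 120/461 -50280/173797 -120/377 -8 7 W
2 60/221 12/25 -2076/5525 -60/221 -7 7 N
3 40/111 8/27 -328/999 -40/111 -7 6 W
4 30/97 15/26 -2235/5044 -30/97 -6 6 N
5 120/293 120/353 -38760/103429 -120/293 -6 5 W
6 60/169 12/17 -1524/2873 -60/169 -5 5 N
final -5 4 W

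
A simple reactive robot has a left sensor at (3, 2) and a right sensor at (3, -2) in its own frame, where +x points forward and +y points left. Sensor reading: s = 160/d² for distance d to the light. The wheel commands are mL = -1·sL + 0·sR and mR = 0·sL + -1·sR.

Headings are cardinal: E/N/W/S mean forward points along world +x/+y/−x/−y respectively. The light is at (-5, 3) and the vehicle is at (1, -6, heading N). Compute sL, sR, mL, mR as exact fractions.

left sensor world pos  = (-1, -3); dL² = 52
right sensor world pos = (3, -3); dR² = 100
sL = 160/52 = 40/13
sR = 160/100 = 8/5
mL = -1·sL + 0·sR = -40/13
mR = 0·sL + -1·sR = -8/5

40/13 8/5 -40/13 -8/5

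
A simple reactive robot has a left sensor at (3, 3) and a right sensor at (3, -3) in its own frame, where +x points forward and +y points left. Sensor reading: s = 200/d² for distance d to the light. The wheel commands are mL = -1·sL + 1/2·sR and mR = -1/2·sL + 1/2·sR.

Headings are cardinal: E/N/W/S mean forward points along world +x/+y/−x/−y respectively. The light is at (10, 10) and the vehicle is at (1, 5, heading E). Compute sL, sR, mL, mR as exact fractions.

left sensor world pos  = (4, 8); dL² = 40
right sensor world pos = (4, 2); dR² = 100
sL = 200/40 = 5
sR = 200/100 = 2
mL = -1·sL + 1/2·sR = -4
mR = -1/2·sL + 1/2·sR = -3/2

5 2 -4 -3/2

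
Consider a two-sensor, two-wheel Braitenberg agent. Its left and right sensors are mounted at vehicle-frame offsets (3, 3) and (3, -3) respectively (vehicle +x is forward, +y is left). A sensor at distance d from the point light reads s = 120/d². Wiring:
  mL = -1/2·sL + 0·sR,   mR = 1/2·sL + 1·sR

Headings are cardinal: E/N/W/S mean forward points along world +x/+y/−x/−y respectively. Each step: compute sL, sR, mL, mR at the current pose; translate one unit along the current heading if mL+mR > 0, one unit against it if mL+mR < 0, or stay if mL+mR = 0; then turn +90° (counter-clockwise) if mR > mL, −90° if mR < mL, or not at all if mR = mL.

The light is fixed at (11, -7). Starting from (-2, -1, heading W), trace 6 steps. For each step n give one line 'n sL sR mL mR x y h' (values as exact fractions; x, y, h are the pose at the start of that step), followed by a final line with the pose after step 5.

0 24/53 120/337 -12/53 10404/17861 -2 -1 W
1 12/13 60/149 -6/13 1674/1937 -3 -1 S
2 24/37 24/25 -12/37 1188/925 -3 -2 E
3 3/8 30/41 -3/16 603/656 -2 -2 N
4 24/53 120/337 -12/53 10404/17861 -2 -1 W
5 12/13 60/149 -6/13 1674/1937 -3 -1 S
final -3 -2 E

n=0: pose=(-2,-1,W); sL=24/53, sR=120/337; mL=-12/53, mR=10404/17861; mL+mR=120/337 → advance +1; mR−mL=14448/17861 → turn +1·90°
n=1: pose=(-3,-1,S); sL=12/13, sR=60/149; mL=-6/13, mR=1674/1937; mL+mR=60/149 → advance +1; mR−mL=2568/1937 → turn +1·90°
n=2: pose=(-3,-2,E); sL=24/37, sR=24/25; mL=-12/37, mR=1188/925; mL+mR=24/25 → advance +1; mR−mL=1488/925 → turn +1·90°
n=3: pose=(-2,-2,N); sL=3/8, sR=30/41; mL=-3/16, mR=603/656; mL+mR=30/41 → advance +1; mR−mL=363/328 → turn +1·90°
n=4: pose=(-2,-1,W); sL=24/53, sR=120/337; mL=-12/53, mR=10404/17861; mL+mR=120/337 → advance +1; mR−mL=14448/17861 → turn +1·90°
n=5: pose=(-3,-1,S); sL=12/13, sR=60/149; mL=-6/13, mR=1674/1937; mL+mR=60/149 → advance +1; mR−mL=2568/1937 → turn +1·90°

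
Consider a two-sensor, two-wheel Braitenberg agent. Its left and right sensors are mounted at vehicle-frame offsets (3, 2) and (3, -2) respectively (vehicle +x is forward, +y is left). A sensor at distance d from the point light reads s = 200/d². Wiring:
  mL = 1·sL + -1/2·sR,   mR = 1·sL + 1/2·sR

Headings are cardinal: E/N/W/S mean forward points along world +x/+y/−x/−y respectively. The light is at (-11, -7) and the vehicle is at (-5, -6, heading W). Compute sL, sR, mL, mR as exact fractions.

left sensor world pos  = (-8, -8); dL² = 10
right sensor world pos = (-8, -4); dR² = 18
sL = 200/10 = 20
sR = 200/18 = 100/9
mL = 1·sL + -1/2·sR = 130/9
mR = 1·sL + 1/2·sR = 230/9

20 100/9 130/9 230/9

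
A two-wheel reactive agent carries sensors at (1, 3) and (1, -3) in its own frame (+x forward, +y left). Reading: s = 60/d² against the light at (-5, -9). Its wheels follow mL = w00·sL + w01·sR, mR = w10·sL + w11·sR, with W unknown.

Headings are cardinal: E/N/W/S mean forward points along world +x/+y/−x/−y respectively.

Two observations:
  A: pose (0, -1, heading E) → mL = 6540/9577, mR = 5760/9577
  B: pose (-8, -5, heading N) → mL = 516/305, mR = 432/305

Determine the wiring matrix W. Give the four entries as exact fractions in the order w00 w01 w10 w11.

1/2 1/2 -1 1

obs A: pose=(0,-1,E) → sL=60/157, sR=60/61, mL=6540/9577, mR=5760/9577
obs B: pose=(-8,-5,N) → sL=60/61, sR=12/5, mL=516/305, mR=432/305
sensor matrix S = [[60/157, 60/61], [60/61, 12/5]]; det S = -29376/584197
solve [mL_A; mL_B] = S·[w00; w01] and [mR_A; mR_B] = S·[w10; w11]:
  w00 = 1/2, w01 = 1/2, w10 = -1, w11 = 1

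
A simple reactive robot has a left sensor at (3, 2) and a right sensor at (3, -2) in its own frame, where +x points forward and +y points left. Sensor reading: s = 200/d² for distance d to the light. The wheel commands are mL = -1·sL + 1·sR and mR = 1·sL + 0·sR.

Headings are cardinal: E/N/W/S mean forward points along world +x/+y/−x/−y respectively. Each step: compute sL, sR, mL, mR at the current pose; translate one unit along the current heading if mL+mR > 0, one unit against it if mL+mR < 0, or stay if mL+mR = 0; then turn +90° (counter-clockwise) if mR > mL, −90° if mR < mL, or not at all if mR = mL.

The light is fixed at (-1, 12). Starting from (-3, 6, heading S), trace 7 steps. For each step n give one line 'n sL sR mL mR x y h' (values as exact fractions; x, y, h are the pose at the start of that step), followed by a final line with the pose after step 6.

n=0: pose=(-3,6,S); sL=200/81, sR=200/97; mL=-3200/7857, mR=200/81; mL+mR=200/97 → advance +1; mR−mL=22600/7857 → turn +1·90°
n=1: pose=(-3,5,E); sL=100/13, sR=100/41; mL=-2800/533, mR=100/13; mL+mR=100/41 → advance +1; mR−mL=6900/533 → turn +1·90°
n=2: pose=(-2,5,N); sL=8, sR=200/17; mL=64/17, mR=8; mL+mR=200/17 → advance +1; mR−mL=72/17 → turn +1·90°
n=3: pose=(-2,6,W); sL=5/2, sR=25/4; mL=15/4, mR=5/2; mL+mR=25/4 → advance +1; mR−mL=-5/4 → turn -1·90°
n=4: pose=(-3,6,N); sL=8, sR=200/9; mL=128/9, mR=8; mL+mR=200/9 → advance +1; mR−mL=-56/9 → turn -1·90°
n=5: pose=(-3,7,E); sL=20, sR=4; mL=-16, mR=20; mL+mR=4 → advance +1; mR−mL=36 → turn +1·90°
n=6: pose=(-2,7,N); sL=200/13, sR=40; mL=320/13, mR=200/13; mL+mR=40 → advance +1; mR−mL=-120/13 → turn -1·90°

0 200/81 200/97 -3200/7857 200/81 -3 6 S
1 100/13 100/41 -2800/533 100/13 -3 5 E
2 8 200/17 64/17 8 -2 5 N
3 5/2 25/4 15/4 5/2 -2 6 W
4 8 200/9 128/9 8 -3 6 N
5 20 4 -16 20 -3 7 E
6 200/13 40 320/13 200/13 -2 7 N
final -2 8 E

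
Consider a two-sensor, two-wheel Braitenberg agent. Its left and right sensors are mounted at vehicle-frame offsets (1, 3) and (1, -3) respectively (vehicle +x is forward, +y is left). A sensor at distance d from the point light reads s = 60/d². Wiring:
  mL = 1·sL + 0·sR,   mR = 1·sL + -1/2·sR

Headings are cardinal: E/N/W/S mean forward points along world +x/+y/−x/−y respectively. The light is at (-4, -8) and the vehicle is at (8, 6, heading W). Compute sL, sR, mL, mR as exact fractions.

30/121 6/41 30/121 867/4961

left sensor world pos  = (7, 3); dL² = 242
right sensor world pos = (7, 9); dR² = 410
sL = 60/242 = 30/121
sR = 60/410 = 6/41
mL = 1·sL + 0·sR = 30/121
mR = 1·sL + -1/2·sR = 867/4961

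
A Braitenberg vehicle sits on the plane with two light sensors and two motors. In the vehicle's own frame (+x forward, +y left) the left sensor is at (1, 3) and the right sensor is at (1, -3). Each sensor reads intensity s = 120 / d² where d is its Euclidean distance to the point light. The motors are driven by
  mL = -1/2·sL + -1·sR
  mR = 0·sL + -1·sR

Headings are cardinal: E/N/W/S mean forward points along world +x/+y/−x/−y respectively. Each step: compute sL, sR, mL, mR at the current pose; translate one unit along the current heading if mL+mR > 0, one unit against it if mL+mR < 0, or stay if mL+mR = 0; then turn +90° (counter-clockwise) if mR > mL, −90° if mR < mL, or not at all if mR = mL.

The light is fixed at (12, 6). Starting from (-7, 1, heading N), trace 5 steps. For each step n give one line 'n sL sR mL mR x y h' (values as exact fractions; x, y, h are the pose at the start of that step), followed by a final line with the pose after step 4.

n=0: pose=(-7,1,N); sL=6/25, sR=15/34; mL=-477/850, mR=-15/34; mL+mR=-426/425 → advance -1; mR−mL=3/25 → turn +1·90°
n=1: pose=(-7,0,W); sL=120/481, sR=120/409; mL=-82260/196729, mR=-120/409; mL+mR=-139980/196729 → advance -1; mR−mL=60/481 → turn +1·90°
n=2: pose=(-6,0,S); sL=60/137, sR=12/49; mL=-3114/6713, mR=-12/49; mL+mR=-4758/6713 → advance -1; mR−mL=30/137 → turn +1·90°
n=3: pose=(-6,1,E); sL=120/293, sR=120/353; mL=-56340/103429, mR=-120/353; mL+mR=-91500/103429 → advance -1; mR−mL=60/293 → turn +1·90°
n=4: pose=(-7,1,N); sL=6/25, sR=15/34; mL=-477/850, mR=-15/34; mL+mR=-426/425 → advance -1; mR−mL=3/25 → turn +1·90°

0 6/25 15/34 -477/850 -15/34 -7 1 N
1 120/481 120/409 -82260/196729 -120/409 -7 0 W
2 60/137 12/49 -3114/6713 -12/49 -6 0 S
3 120/293 120/353 -56340/103429 -120/353 -6 1 E
4 6/25 15/34 -477/850 -15/34 -7 1 N
final -7 0 W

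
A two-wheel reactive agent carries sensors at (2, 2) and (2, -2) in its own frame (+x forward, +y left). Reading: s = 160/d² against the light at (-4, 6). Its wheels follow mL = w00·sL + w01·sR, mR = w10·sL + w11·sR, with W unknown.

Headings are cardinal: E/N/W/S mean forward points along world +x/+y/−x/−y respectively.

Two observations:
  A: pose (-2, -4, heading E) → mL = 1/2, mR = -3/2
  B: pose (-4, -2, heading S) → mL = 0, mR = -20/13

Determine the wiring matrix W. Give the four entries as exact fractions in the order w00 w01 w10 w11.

obs A: pose=(-2,-4,E) → sL=2, sR=1, mL=1/2, mR=-3/2
obs B: pose=(-4,-2,S) → sL=20/13, sR=20/13, mL=0, mR=-20/13
sensor matrix S = [[2, 1], [20/13, 20/13]]; det S = 20/13
solve [mL_A; mL_B] = S·[w00; w01] and [mR_A; mR_B] = S·[w10; w11]:
  w00 = 1/2, w01 = -1/2, w10 = -1/2, w11 = -1/2

1/2 -1/2 -1/2 -1/2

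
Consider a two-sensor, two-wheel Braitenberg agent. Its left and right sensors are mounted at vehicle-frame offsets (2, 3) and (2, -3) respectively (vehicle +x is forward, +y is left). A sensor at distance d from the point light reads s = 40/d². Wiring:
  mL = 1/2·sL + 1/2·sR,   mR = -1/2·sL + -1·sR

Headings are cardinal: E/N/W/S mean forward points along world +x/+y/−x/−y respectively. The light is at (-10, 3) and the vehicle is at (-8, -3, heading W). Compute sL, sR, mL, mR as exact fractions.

left sensor world pos  = (-10, -6); dL² = 81
right sensor world pos = (-10, 0); dR² = 9
sL = 40/81 = 40/81
sR = 40/9 = 40/9
mL = 1/2·sL + 1/2·sR = 200/81
mR = -1/2·sL + -1·sR = -380/81

40/81 40/9 200/81 -380/81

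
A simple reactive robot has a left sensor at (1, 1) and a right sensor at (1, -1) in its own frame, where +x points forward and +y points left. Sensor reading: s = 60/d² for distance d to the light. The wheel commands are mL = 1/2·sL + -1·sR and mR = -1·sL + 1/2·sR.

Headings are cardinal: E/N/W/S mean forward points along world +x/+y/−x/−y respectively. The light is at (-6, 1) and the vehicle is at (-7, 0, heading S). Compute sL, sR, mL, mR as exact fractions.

left sensor world pos  = (-6, -1); dL² = 4
right sensor world pos = (-8, -1); dR² = 8
sL = 60/4 = 15
sR = 60/8 = 15/2
mL = 1/2·sL + -1·sR = 0
mR = -1·sL + 1/2·sR = -45/4

15 15/2 0 -45/4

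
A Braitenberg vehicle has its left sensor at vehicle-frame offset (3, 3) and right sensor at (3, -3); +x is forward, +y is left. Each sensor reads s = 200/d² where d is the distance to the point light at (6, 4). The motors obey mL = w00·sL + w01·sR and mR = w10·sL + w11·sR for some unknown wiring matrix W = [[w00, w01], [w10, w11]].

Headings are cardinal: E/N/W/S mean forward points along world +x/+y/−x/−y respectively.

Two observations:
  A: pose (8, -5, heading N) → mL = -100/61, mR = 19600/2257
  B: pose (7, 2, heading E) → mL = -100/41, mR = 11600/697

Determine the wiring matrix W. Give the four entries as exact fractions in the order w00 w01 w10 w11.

0 -1/2 1 1

obs A: pose=(8,-5,N) → sL=200/37, sR=200/61, mL=-100/61, mR=19600/2257
obs B: pose=(7,2,E) → sL=200/17, sR=200/41, mL=-100/41, mR=11600/697
sensor matrix S = [[200/37, 200/61], [200/17, 200/41]]; det S = -19200000/1573129
solve [mL_A; mL_B] = S·[w00; w01] and [mR_A; mR_B] = S·[w10; w11]:
  w00 = 0, w01 = -1/2, w10 = 1, w11 = 1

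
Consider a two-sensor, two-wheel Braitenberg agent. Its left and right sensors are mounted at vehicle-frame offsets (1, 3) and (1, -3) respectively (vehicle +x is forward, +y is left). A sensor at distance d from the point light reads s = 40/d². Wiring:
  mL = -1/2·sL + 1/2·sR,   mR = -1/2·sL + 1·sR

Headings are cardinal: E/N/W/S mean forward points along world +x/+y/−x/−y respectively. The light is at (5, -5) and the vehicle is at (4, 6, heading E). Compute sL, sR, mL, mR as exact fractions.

10/49 5/8 165/784 205/392

left sensor world pos  = (5, 9); dL² = 196
right sensor world pos = (5, 3); dR² = 64
sL = 40/196 = 10/49
sR = 40/64 = 5/8
mL = -1/2·sL + 1/2·sR = 165/784
mR = -1/2·sL + 1·sR = 205/392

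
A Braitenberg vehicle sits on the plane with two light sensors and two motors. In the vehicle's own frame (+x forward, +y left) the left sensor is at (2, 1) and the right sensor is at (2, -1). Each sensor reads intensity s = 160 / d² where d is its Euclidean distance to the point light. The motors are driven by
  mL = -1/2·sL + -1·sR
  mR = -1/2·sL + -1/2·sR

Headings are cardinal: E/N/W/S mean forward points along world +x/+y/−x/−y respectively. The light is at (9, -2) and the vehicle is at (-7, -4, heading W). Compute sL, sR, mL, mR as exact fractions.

left sensor world pos  = (-9, -5); dL² = 333
right sensor world pos = (-9, -3); dR² = 325
sL = 160/333 = 160/333
sR = 160/325 = 32/65
mL = -1/2·sL + -1·sR = -15856/21645
mR = -1/2·sL + -1/2·sR = -10528/21645

160/333 32/65 -15856/21645 -10528/21645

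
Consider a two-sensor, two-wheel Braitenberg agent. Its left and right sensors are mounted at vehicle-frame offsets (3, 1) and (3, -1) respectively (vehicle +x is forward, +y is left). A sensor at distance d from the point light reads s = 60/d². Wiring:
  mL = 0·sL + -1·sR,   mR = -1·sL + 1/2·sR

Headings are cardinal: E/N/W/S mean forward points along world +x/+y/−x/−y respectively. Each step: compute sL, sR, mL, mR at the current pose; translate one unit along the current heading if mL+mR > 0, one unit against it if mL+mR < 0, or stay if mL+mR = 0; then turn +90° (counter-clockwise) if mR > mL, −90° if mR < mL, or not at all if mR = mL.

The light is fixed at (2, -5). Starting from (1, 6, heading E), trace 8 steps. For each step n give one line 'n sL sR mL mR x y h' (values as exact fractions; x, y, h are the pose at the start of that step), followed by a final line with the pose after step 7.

0 15/37 15/26 -15/26 -225/1924 1 6 E
1 12/41 60/197 -60/197 -1134/8077 0 6 N
2 30/53 30/73 -30/73 -1395/3869 0 5 W
3 60/49 60/53 -60/53 -1710/2597 1 5 S
4 15/37 15/26 -15/26 -225/1924 1 6 E
5 12/41 60/197 -60/197 -1134/8077 0 6 N
6 30/53 30/73 -30/73 -1395/3869 0 5 W
7 60/49 60/53 -60/53 -1710/2597 1 5 S
final 1 6 E

n=0: pose=(1,6,E); sL=15/37, sR=15/26; mL=-15/26, mR=-225/1924; mL+mR=-1335/1924 → advance -1; mR−mL=885/1924 → turn +1·90°
n=1: pose=(0,6,N); sL=12/41, sR=60/197; mL=-60/197, mR=-1134/8077; mL+mR=-3594/8077 → advance -1; mR−mL=1326/8077 → turn +1·90°
n=2: pose=(0,5,W); sL=30/53, sR=30/73; mL=-30/73, mR=-1395/3869; mL+mR=-2985/3869 → advance -1; mR−mL=195/3869 → turn +1·90°
n=3: pose=(1,5,S); sL=60/49, sR=60/53; mL=-60/53, mR=-1710/2597; mL+mR=-4650/2597 → advance -1; mR−mL=1230/2597 → turn +1·90°
n=4: pose=(1,6,E); sL=15/37, sR=15/26; mL=-15/26, mR=-225/1924; mL+mR=-1335/1924 → advance -1; mR−mL=885/1924 → turn +1·90°
n=5: pose=(0,6,N); sL=12/41, sR=60/197; mL=-60/197, mR=-1134/8077; mL+mR=-3594/8077 → advance -1; mR−mL=1326/8077 → turn +1·90°
n=6: pose=(0,5,W); sL=30/53, sR=30/73; mL=-30/73, mR=-1395/3869; mL+mR=-2985/3869 → advance -1; mR−mL=195/3869 → turn +1·90°
n=7: pose=(1,5,S); sL=60/49, sR=60/53; mL=-60/53, mR=-1710/2597; mL+mR=-4650/2597 → advance -1; mR−mL=1230/2597 → turn +1·90°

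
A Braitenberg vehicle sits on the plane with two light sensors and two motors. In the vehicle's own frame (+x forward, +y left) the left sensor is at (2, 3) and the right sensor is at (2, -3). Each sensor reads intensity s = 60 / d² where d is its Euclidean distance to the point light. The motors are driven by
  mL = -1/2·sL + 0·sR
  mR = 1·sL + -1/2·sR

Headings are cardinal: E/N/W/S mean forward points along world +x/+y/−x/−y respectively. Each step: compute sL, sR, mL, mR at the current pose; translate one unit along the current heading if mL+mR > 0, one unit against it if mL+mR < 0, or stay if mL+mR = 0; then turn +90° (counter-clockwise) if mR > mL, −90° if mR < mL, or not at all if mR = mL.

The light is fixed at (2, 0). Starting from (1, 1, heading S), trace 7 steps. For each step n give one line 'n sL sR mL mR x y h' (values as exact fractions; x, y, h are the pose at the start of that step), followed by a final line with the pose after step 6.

n=0: pose=(1,1,S); sL=12, sR=60/17; mL=-6, mR=174/17; mL+mR=72/17 → advance +1; mR−mL=276/17 → turn +1·90°
n=1: pose=(1,0,E); sL=6, sR=6; mL=-3, mR=3; mL+mR=0 → advance +0; mR−mL=6 → turn +1·90°
n=2: pose=(1,0,N); sL=3, sR=15/2; mL=-3/2, mR=-3/4; mL+mR=-9/4 → advance -1; mR−mL=3/4 → turn +1·90°
n=3: pose=(1,-1,W); sL=12/5, sR=60/13; mL=-6/5, mR=6/65; mL+mR=-72/65 → advance -1; mR−mL=84/65 → turn +1·90°
n=4: pose=(2,-1,S); sL=10/3, sR=10/3; mL=-5/3, mR=5/3; mL+mR=0 → advance +0; mR−mL=10/3 → turn +1·90°
n=5: pose=(2,-1,E); sL=15/2, sR=3; mL=-15/4, mR=6; mL+mR=9/4 → advance +1; mR−mL=39/4 → turn +1·90°
n=6: pose=(3,-1,N); sL=12, sR=60/17; mL=-6, mR=174/17; mL+mR=72/17 → advance +1; mR−mL=276/17 → turn +1·90°

0 12 60/17 -6 174/17 1 1 S
1 6 6 -3 3 1 0 E
2 3 15/2 -3/2 -3/4 1 0 N
3 12/5 60/13 -6/5 6/65 1 -1 W
4 10/3 10/3 -5/3 5/3 2 -1 S
5 15/2 3 -15/4 6 2 -1 E
6 12 60/17 -6 174/17 3 -1 N
final 3 0 W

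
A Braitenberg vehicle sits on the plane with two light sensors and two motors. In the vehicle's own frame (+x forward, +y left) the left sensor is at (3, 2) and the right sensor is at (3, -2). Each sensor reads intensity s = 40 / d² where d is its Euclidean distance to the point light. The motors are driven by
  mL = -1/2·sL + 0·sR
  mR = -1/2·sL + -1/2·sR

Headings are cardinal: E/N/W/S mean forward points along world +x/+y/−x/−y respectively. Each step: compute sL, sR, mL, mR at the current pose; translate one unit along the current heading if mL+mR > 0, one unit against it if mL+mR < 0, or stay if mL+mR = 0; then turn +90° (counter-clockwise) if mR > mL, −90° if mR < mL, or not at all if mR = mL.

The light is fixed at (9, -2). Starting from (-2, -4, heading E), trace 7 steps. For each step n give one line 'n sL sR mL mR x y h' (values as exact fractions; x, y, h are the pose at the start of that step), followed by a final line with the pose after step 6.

n=0: pose=(-2,-4,E); sL=5/8, sR=1/2; mL=-5/16, mR=-9/16; mL+mR=-7/8 → advance -1; mR−mL=-1/4 → turn -1·90°
n=1: pose=(-3,-4,S); sL=8/25, sR=40/221; mL=-4/25, mR=-1384/5525; mL+mR=-2268/5525 → advance -1; mR−mL=-20/221 → turn -1·90°
n=2: pose=(-3,-3,W); sL=20/117, sR=20/113; mL=-10/117, mR=-2300/13221; mL+mR=-3430/13221 → advance -1; mR−mL=-10/113 → turn -1·90°
n=3: pose=(-2,-3,N); sL=40/173, sR=8/17; mL=-20/173, mR=-1032/2941; mL+mR=-1372/2941 → advance -1; mR−mL=-4/17 → turn -1·90°
n=4: pose=(-2,-4,E); sL=5/8, sR=1/2; mL=-5/16, mR=-9/16; mL+mR=-7/8 → advance -1; mR−mL=-1/4 → turn -1·90°
n=5: pose=(-3,-4,S); sL=8/25, sR=40/221; mL=-4/25, mR=-1384/5525; mL+mR=-2268/5525 → advance -1; mR−mL=-20/221 → turn -1·90°
n=6: pose=(-3,-3,W); sL=20/117, sR=20/113; mL=-10/117, mR=-2300/13221; mL+mR=-3430/13221 → advance -1; mR−mL=-10/113 → turn -1·90°

0 5/8 1/2 -5/16 -9/16 -2 -4 E
1 8/25 40/221 -4/25 -1384/5525 -3 -4 S
2 20/117 20/113 -10/117 -2300/13221 -3 -3 W
3 40/173 8/17 -20/173 -1032/2941 -2 -3 N
4 5/8 1/2 -5/16 -9/16 -2 -4 E
5 8/25 40/221 -4/25 -1384/5525 -3 -4 S
6 20/117 20/113 -10/117 -2300/13221 -3 -3 W
final -2 -3 N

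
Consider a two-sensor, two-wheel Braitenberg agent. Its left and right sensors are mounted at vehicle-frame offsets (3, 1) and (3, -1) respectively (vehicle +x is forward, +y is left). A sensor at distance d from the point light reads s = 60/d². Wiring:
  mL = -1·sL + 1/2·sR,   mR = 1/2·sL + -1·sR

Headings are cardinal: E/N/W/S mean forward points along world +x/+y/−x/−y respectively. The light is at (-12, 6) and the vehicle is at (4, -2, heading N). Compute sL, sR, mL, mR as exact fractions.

left sensor world pos  = (3, 1); dL² = 250
right sensor world pos = (5, 1); dR² = 314
sL = 60/250 = 6/25
sR = 60/314 = 30/157
mL = -1·sL + 1/2·sR = -567/3925
mR = 1/2·sL + -1·sR = -279/3925

6/25 30/157 -567/3925 -279/3925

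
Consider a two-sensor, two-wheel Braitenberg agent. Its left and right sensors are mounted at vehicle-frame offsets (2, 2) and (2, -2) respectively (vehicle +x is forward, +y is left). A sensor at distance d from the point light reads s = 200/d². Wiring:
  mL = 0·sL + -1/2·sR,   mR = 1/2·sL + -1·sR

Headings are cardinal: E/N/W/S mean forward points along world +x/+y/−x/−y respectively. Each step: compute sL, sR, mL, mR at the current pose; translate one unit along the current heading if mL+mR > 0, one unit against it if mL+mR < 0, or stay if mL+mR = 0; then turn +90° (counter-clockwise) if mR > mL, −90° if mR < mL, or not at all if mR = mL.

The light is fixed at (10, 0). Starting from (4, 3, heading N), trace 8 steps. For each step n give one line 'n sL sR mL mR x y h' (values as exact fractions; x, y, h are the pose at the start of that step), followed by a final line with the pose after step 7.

n=0: pose=(4,3,N); sL=200/89, sR=200/41; mL=-100/41, mR=-13700/3649; mL+mR=-22600/3649 → advance -1; mR−mL=-4800/3649 → turn -1·90°
n=1: pose=(4,2,E); sL=25/4, sR=25/2; mL=-25/4, mR=-75/8; mL+mR=-125/8 → advance -1; mR−mL=-25/8 → turn -1·90°
n=2: pose=(3,2,S); sL=8, sR=200/81; mL=-100/81, mR=124/81; mL+mR=8/27 → advance +1; mR−mL=224/81 → turn +1·90°
n=3: pose=(3,1,E); sL=100/17, sR=100/13; mL=-50/13, mR=-1050/221; mL+mR=-1900/221 → advance -1; mR−mL=-200/221 → turn -1·90°
n=4: pose=(2,1,S); sL=200/37, sR=200/101; mL=-100/101, mR=2700/3737; mL+mR=-1000/3737 → advance -1; mR−mL=6400/3737 → turn +1·90°
n=5: pose=(2,2,E); sL=50/13, sR=50/9; mL=-25/9, mR=-425/117; mL+mR=-250/39 → advance -1; mR−mL=-100/117 → turn -1·90°
n=6: pose=(1,2,S); sL=200/49, sR=200/121; mL=-100/121, mR=2300/5929; mL+mR=-2600/5929 → advance -1; mR−mL=7200/5929 → turn +1·90°
n=7: pose=(1,3,E); sL=100/37, sR=4; mL=-2, mR=-98/37; mL+mR=-172/37 → advance -1; mR−mL=-24/37 → turn -1·90°

0 200/89 200/41 -100/41 -13700/3649 4 3 N
1 25/4 25/2 -25/4 -75/8 4 2 E
2 8 200/81 -100/81 124/81 3 2 S
3 100/17 100/13 -50/13 -1050/221 3 1 E
4 200/37 200/101 -100/101 2700/3737 2 1 S
5 50/13 50/9 -25/9 -425/117 2 2 E
6 200/49 200/121 -100/121 2300/5929 1 2 S
7 100/37 4 -2 -98/37 1 3 E
final 0 3 S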